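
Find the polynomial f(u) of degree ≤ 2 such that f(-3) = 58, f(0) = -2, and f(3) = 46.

f(u) = 6u^2 - 2u - 2

Write f(u) = au^2 + bu + c. Substituting each data point gives a linear system:
  9a - 3b + c = 58
  c = -2
  9a + 3b + c = 46
Solving the system yields a = 6, b = -2, c = -2.
So f(u) = 6u^2 - 2u - 2.
Check: f(3) = 46. ✓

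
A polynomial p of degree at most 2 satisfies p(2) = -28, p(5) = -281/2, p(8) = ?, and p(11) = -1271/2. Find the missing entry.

On equispaced nodes a degree-2 polynomial has vanishing third forward difference, so
  - p(2) + 3·p(5) - 3·p(8) + p(11) = 0.
Substituting the known values and solving for p(8):
  -3·p(8) = 1029
  p(8) = -343.

-343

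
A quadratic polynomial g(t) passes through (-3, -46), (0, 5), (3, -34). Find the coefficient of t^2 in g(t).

-5

Write g(t) = at^2 + bt + c. Substituting each data point gives a linear system:
  9a - 3b + c = -46
  c = 5
  9a + 3b + c = -34
Solving the system yields a = -5, b = 2, c = 5.
So g(t) = -5t^2 + 2t + 5.
The leading coefficient is -5.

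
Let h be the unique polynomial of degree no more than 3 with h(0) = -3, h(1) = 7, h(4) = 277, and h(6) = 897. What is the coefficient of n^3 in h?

Write h(n) = an^3 + bn^2 + cn + d. Substituting each data point gives a linear system:
  d = -3
  a + b + c + d = 7
  64a + 16b + 4c + d = 277
  216a + 36b + 6c + d = 897
Solving the system yields a = 4, b = 0, c = 6, d = -3.
So h(n) = 4n³ + 6n - 3.
The leading coefficient is 4.

4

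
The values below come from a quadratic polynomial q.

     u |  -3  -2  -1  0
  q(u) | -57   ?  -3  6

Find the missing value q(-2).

On equispaced nodes a degree-2 polynomial has vanishing third forward difference, so
  - q(-3) + 3·q(-2) - 3·q(-1) + q(0) = 0.
Substituting the known values and solving for q(-2):
  3·q(-2) = -72
  q(-2) = -24.

-24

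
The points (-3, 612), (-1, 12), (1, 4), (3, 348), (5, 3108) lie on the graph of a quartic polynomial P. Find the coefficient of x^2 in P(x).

-1

Write P(x) = ax^4 + bx^3 + cx^2 + dx + e. Substituting each data point gives a linear system:
  81a - 27b + 9c - 3d + e = 612
  a - b + c - d + e = 12
  a + b + c + d + e = 4
  81a + 27b + 9c + 3d + e = 348
  625a + 125b + 25c + 5d + e = 3108
Solving the system yields a = 6, b = -5, c = -1, d = 1, e = 3.
So P(x) = 6x⁴ - 5x³ - x² + x + 3.
The coefficient of x^2 is -1.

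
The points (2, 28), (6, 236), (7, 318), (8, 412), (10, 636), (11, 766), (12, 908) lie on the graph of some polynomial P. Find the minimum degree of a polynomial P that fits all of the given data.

Divided differences on the nodes 2, 6, 7, 8, 10, 11, 12:
  order 0: 28  236  318  412  636  766  908
  order 1: 52  82  94  112  130  142
  order 2: 6  6  6  6  6
  order 3: 0  0  0  0
  order 4: 0  0  0
  order 5: 0  0
  order 6: 0
The order-2 divided differences are all 6 (nonzero) and every higher order vanishes, so the data lies on a polynomial of degree exactly 2.

2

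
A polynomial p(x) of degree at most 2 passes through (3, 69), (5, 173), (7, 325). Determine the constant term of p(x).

Write p(x) = ax^2 + bx + c. Substituting each data point gives a linear system:
  9a + 3b + c = 69
  25a + 5b + c = 173
  49a + 7b + c = 325
Solving the system yields a = 6, b = 4, c = 3.
So p(x) = 6x² + 4x + 3.
The constant term is 3.

3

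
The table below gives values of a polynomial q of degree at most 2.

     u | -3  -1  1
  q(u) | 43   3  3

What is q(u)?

Using the Lagrange interpolation formula with nodes -3, -1, 1:
  L_0(u) = (u + 1)(u - 1) / 8
  L_1(u) = (u + 3)(u - 1) / -4
  L_2(u) = (u + 3)(u + 1) / 8
Then q(u) = 43·L_0(u) + 3·L_1(u) + 3·L_2(u).
Expanding and collecting terms gives q(u) = 5u² - 2.
Check: q(1) = 3. ✓

q(u) = 5u^2 - 2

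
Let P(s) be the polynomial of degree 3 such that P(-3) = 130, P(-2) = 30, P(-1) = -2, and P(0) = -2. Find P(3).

-170

Write P(s) = as^3 + bs^2 + cs + d. Substituting each data point gives a linear system:
  -27a + 9b - 3c + d = 130
  -8a + 4b - 2c + d = 30
  -a + b - c + d = -2
  d = -2
Solving the system yields a = -6, b = -2, c = 4, d = -2.
So P(s) = -6s³ - 2s² + 4s - 2.
Then P(3) = -170.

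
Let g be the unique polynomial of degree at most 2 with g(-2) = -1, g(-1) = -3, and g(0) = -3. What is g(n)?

Using the Lagrange interpolation formula with nodes -2, -1, 0:
  L_0(n) = (n + 1)n / 2
  L_1(n) = (n + 2)n / -1
  L_2(n) = (n + 2)(n + 1) / 2
Then g(n) = -1·L_0(n) - 3·L_1(n) - 3·L_2(n).
Expanding and collecting terms gives g(n) = n² + n - 3.
Check: g(-1) = -3. ✓

g(n) = n^2 + n - 3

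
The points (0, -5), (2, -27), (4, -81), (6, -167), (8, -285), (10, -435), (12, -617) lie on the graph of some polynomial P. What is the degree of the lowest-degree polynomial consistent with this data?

2

Forward differences of the values at s = 0, 2, 4, 6, 8, 10, 12:
  P  : -5  -27  -81  -167  -285  -435  -617
  Δ  : -22  -54  -86  -118  -150  -182
  Δ^2: -32  -32  -32  -32  -32
  Δ^3: 0  0  0  0
  Δ^4: 0  0  0
  Δ^5: 0  0
  Δ^6: 0
The second differences are constant (-32) and nonzero, while all higher differences vanish, so the minimal degree is 2.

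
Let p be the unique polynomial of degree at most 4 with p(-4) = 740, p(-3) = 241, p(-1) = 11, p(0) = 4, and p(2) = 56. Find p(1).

5

Write p(s) = as^4 + bs^3 + cs^2 + ds + e. Substituting each data point gives a linear system:
  256a - 64b + 16c - 4d + e = 740
  81a - 27b + 9c - 3d + e = 241
  a - b + c - d + e = 11
  e = 4
  16a + 8b + 4c + 2d + e = 56
Solving the system yields a = 3, b = 1, c = 1, d = -4, e = 4.
So p(s) = 3s^4 + s^3 + s^2 - 4s + 4.
Then p(1) = 5.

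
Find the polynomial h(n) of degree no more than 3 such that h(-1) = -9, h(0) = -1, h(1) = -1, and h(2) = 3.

Write h(n) = an^3 + bn^2 + cn + d. Substituting each data point gives a linear system:
  -a + b - c + d = -9
  d = -1
  a + b + c + d = -1
  8a + 4b + 2c + d = 3
Solving the system yields a = 2, b = -4, c = 2, d = -1.
So h(n) = 2n^3 - 4n^2 + 2n - 1.
Check: h(2) = 3. ✓

h(n) = 2n^3 - 4n^2 + 2n - 1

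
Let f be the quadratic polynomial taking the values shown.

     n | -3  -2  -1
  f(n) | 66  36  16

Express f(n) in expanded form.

Write f(n) = an^2 + bn + c. Substituting each data point gives a linear system:
  9a - 3b + c = 66
  4a - 2b + c = 36
  a - b + c = 16
Solving the system yields a = 5, b = -5, c = 6.
So f(n) = 5n^2 - 5n + 6.
Check: f(-1) = 16. ✓

f(n) = 5n^2 - 5n + 6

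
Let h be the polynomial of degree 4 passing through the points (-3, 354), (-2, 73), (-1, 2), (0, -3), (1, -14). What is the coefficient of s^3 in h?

Write h(s) = as^4 + bs^3 + cs^2 + ds + e. Substituting each data point gives a linear system:
  81a - 27b + 9c - 3d + e = 354
  16a - 8b + 4c - 2d + e = 73
  a - b + c - d + e = 2
  e = -3
  a + b + c + d + e = -14
Solving the system yields a = 3, b = -6, c = -6, d = -2, e = -3.
So h(s) = 3s⁴ - 6s³ - 6s² - 2s - 3.
The coefficient of s^3 is -6.

-6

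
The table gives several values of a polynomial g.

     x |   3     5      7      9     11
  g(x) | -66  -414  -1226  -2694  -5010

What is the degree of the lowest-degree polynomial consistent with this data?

3

Forward differences of the values at x = 3, 5, 7, 9, 11:
  g  : -66  -414  -1226  -2694  -5010
  Δ  : -348  -812  -1468  -2316
  Δ^2: -464  -656  -848
  Δ^3: -192  -192
  Δ^4: 0
The third differences are constant (-192) and nonzero, while all higher differences vanish, so the minimal degree is 3.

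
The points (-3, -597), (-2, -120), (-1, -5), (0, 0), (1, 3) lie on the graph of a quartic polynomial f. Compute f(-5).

-4365

Using the Lagrange interpolation formula with nodes -3, -2, -1, 0, 1:
  L_0(s) = (s + 2)(s + 1)s(s - 1) / 24
  L_1(s) = (s + 3)(s + 1)s(s - 1) / -6
  L_2(s) = (s + 3)(s + 2)s(s - 1) / 4
  L_3(s) = (s + 3)(s + 2)(s + 1)(s - 1) / -6
  L_4(s) = (s + 3)(s + 2)(s + 1)s / 24
Then f(s) = -597·L_0(s) - 120·L_1(s) - 5·L_2(s) + 0·L_3(s) + 3·L_4(s).
Expanding and collecting terms gives f(s) = -6s^4 + 6s^3 + 5s^2 - 2s.
Evaluating at s = -5: f(-5) = -4365.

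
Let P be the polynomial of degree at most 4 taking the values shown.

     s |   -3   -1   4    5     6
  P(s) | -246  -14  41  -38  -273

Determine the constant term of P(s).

Write P(s) = as^4 + bs^3 + cs^2 + ds + e. Substituting each data point gives a linear system:
  81a - 27b + 9c - 3d + e = -246
  a - b + c - d + e = -14
  256a + 64b + 16c + 4d + e = 41
  625a + 125b + 25c + 5d + e = -38
  1296a + 216b + 36c + 6d + e = -273
Solving the system yields a = -1, b = 5, c = -2, d = 3, e = -3.
So P(s) = -s⁴ + 5s³ - 2s² + 3s - 3.
The constant term is -3.

-3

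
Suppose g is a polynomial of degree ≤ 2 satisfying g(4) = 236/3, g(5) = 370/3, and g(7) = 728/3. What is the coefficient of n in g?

-1/3

Write g(n) = an^2 + bn + c. Substituting each data point gives a linear system:
  16a + 4b + c = 236/3
  25a + 5b + c = 370/3
  49a + 7b + c = 728/3
Solving the system yields a = 5, b = -1/3, c = 0.
So g(n) = 5n^2 - (1/3)n.
The coefficient of n is -1/3.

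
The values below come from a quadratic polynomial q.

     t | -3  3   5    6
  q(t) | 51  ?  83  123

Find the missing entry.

The 3 known points determine the degree-2 polynomial uniquely.
Write q(t) = at^2 + bt + c. Substituting each data point gives a linear system:
  9a - 3b + c = 51
  25a + 5b + c = 83
  36a + 6b + c = 123
Solving the system yields a = 4, b = -4, c = 3.
So q(t) = 4t² - 4t + 3.
Then q(3) = 27.

27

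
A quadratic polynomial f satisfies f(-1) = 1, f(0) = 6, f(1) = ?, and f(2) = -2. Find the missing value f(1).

On equispaced nodes a degree-2 polynomial has vanishing third forward difference, so
  - f(-1) + 3·f(0) - 3·f(1) + f(2) = 0.
Substituting the known values and solving for f(1):
  -3·f(1) = -15
  f(1) = 5.

5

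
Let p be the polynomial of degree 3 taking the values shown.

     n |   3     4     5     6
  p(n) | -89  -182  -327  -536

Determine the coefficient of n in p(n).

Write p(n) = an^3 + bn^2 + cn + d. Substituting each data point gives a linear system:
  27a + 9b + 3c + d = -89
  64a + 16b + 4c + d = -182
  125a + 25b + 5c + d = -327
  216a + 36b + 6c + d = -536
Solving the system yields a = -2, b = -2, c = -5, d = -2.
So p(n) = -2n^3 - 2n^2 - 5n - 2.
The coefficient of n is -5.

-5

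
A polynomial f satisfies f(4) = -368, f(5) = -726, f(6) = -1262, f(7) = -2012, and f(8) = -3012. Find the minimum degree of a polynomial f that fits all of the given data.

Forward differences of the values at u = 4, 5, 6, 7, 8:
  f  : -368  -726  -1262  -2012  -3012
  Δ  : -358  -536  -750  -1000
  Δ^2: -178  -214  -250
  Δ^3: -36  -36
  Δ^4: 0
The third differences are constant (-36) and nonzero, while all higher differences vanish, so the minimal degree is 3.

3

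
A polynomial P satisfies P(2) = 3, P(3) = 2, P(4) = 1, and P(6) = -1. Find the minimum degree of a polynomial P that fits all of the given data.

1

Divided differences on the nodes 2, 3, 4, 6:
  order 0: 3  2  1  -1
  order 1: -1  -1  -1
  order 2: 0  0
  order 3: 0
The order-1 divided differences are all -1 (nonzero) and every higher order vanishes, so the data lies on a polynomial of degree exactly 1.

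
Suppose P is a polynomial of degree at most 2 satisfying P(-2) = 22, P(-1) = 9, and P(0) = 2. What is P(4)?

Using the Lagrange interpolation formula with nodes -2, -1, 0:
  L_0(t) = (t + 1)t / 2
  L_1(t) = (t + 2)t / -1
  L_2(t) = (t + 2)(t + 1) / 2
Then P(t) = 22·L_0(t) + 9·L_1(t) + 2·L_2(t).
Expanding and collecting terms gives P(t) = 3t² - 4t + 2.
Evaluating at t = 4: P(4) = 34.

34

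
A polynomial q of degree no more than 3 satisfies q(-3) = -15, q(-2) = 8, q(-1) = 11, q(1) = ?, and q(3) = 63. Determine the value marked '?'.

5

The 4 known points determine the degree-3 polynomial uniquely.
Write q(x) = ax^3 + bx^2 + cx + d. Substituting each data point gives a linear system:
  -27a + 9b - 3c + d = -15
  -8a + 4b - 2c + d = 8
  -a + b - c + d = 11
  27a + 9b + 3c + d = 63
Solving the system yields a = 2, b = 2, c = -5, d = 6.
So q(x) = 2x³ + 2x² - 5x + 6.
Then q(1) = 5.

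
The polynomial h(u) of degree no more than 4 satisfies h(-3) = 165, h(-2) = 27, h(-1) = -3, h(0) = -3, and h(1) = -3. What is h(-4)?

537

Using the Lagrange interpolation formula with nodes -3, -2, -1, 0, 1:
  L_0(u) = (u + 2)(u + 1)u(u - 1) / 24
  L_1(u) = (u + 3)(u + 1)u(u - 1) / -6
  L_2(u) = (u + 3)(u + 2)u(u - 1) / 4
  L_3(u) = (u + 3)(u + 2)(u + 1)(u - 1) / -6
  L_4(u) = (u + 3)(u + 2)(u + 1)u / 24
Then h(u) = 165·L_0(u) + 27·L_1(u) - 3·L_2(u) - 3·L_3(u) - 3·L_4(u).
Expanding and collecting terms gives h(u) = 2u⁴ - u³ - 2u² + u - 3.
Evaluating at u = -4: h(-4) = 537.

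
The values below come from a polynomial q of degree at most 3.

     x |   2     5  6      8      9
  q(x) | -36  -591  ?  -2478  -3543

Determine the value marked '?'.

The 4 known points determine the degree-3 polynomial uniquely.
Write q(x) = ax^3 + bx^2 + cx + d. Substituting each data point gives a linear system:
  8a + 4b + 2c + d = -36
  125a + 25b + 5c + d = -591
  512a + 64b + 8c + d = -2478
  729a + 81b + 9c + d = -3543
Solving the system yields a = -5, b = 1, c = 3, d = -6.
So q(x) = -5x^3 + x^2 + 3x - 6.
Then q(6) = -1032.

-1032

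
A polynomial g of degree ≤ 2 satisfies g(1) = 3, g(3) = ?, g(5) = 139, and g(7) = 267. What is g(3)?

51

On equispaced nodes a degree-2 polynomial has vanishing third forward difference, so
  - g(1) + 3·g(3) - 3·g(5) + g(7) = 0.
Substituting the known values and solving for g(3):
  3·g(3) = 153
  g(3) = 51.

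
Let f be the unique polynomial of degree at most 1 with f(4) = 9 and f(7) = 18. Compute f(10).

Write f(t) = at + b. Substituting each data point gives a linear system:
  4a + b = 9
  7a + b = 18
Solving the system yields a = 3, b = -3.
So f(t) = 3t - 3.
Then f(10) = 27.

27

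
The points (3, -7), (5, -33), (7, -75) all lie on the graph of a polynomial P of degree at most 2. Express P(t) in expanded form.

P(t) = -2t^2 + 3t + 2

Write P(t) = at^2 + bt + c. Substituting each data point gives a linear system:
  9a + 3b + c = -7
  25a + 5b + c = -33
  49a + 7b + c = -75
Solving the system yields a = -2, b = 3, c = 2.
So P(t) = -2t^2 + 3t + 2.
Check: P(5) = -33. ✓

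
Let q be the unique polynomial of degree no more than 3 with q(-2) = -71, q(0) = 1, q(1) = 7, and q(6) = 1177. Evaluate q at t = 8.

Using the Lagrange interpolation formula with nodes -2, 0, 1, 6:
  L_0(t) = t(t - 1)(t - 6) / -48
  L_1(t) = (t + 2)(t - 1)(t - 6) / 12
  L_2(t) = (t + 2)t(t - 6) / -15
  L_3(t) = (t + 2)t(t - 1) / 240
Then q(t) = -71·L_0(t) + 1·L_1(t) + 7·L_2(t) + 1177·L_3(t).
Expanding and collecting terms gives q(t) = 6t^3 - 4t^2 + 4t + 1.
Evaluating at t = 8: q(8) = 2849.

2849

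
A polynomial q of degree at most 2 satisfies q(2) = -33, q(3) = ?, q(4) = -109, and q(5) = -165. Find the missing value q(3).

-65

The 3 known points determine the degree-2 polynomial uniquely.
Write q(s) = as^2 + bs + c. Substituting each data point gives a linear system:
  4a + 2b + c = -33
  16a + 4b + c = -109
  25a + 5b + c = -165
Solving the system yields a = -6, b = -2, c = -5.
So q(s) = -6s^2 - 2s - 5.
Then q(3) = -65.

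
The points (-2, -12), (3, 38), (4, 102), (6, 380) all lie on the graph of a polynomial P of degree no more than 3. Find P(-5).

-258

Using the Lagrange interpolation formula with nodes -2, 3, 4, 6:
  L_0(u) = (u - 3)(u - 4)(u - 6) / -240
  L_1(u) = (u + 2)(u - 4)(u - 6) / 15
  L_2(u) = (u + 2)(u - 3)(u - 6) / -12
  L_3(u) = (u + 2)(u - 3)(u - 4) / 48
Then P(u) = -12·L_0(u) + 38·L_1(u) + 102·L_2(u) + 380·L_3(u).
Expanding and collecting terms gives P(u) = 2u^3 - u^2 - 3u + 2.
Evaluating at u = -5: P(-5) = -258.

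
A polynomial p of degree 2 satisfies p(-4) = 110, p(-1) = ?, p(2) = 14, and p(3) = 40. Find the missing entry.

8

The 3 known points determine the degree-2 polynomial uniquely.
Write p(s) = as^2 + bs + c. Substituting each data point gives a linear system:
  16a - 4b + c = 110
  4a + 2b + c = 14
  9a + 3b + c = 40
Solving the system yields a = 6, b = -4, c = -2.
So p(s) = 6s^2 - 4s - 2.
Then p(-1) = 8.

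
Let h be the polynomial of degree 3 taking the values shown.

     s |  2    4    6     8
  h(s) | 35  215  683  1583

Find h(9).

2240

Forward differences of the values at s = 2, 4, 6, 8:
  h  : 35  215  683  1583
  Δ  : 180  468  900
  Δ^2: 288  432
  Δ^3: 144
The third differences are constant, confirming degree 3.
Interpolating (Newton forward form) and evaluating at s = 9 gives h(9) = 2240.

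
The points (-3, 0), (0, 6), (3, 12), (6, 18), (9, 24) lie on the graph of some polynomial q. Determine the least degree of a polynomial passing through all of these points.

Forward differences of the values at n = -3, 0, 3, 6, 9:
  q  : 0  6  12  18  24
  Δ  : 6  6  6  6
  Δ^2: 0  0  0
  Δ^3: 0  0
  Δ^4: 0
The first differences are constant (6) and nonzero, while all higher differences vanish, so the minimal degree is 1.

1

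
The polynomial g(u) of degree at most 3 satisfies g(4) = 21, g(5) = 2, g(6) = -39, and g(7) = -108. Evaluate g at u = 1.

Forward differences of the values at u = 4, 5, 6, 7:
  g  : 21  2  -39  -108
  Δ  : -19  -41  -69
  Δ^2: -22  -28
  Δ^3: -6
The third differences are constant, confirming degree 3.
Interpolating (Newton forward form) and evaluating at u = 1 gives g(1) = 6.

6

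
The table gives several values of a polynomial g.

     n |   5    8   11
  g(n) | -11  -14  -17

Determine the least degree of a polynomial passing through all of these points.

1

Divided differences on the nodes 5, 8, 11:
  order 0: -11  -14  -17
  order 1: -1  -1
  order 2: 0
The order-1 divided differences are all -1 (nonzero) and every higher order vanishes, so the data lies on a polynomial of degree exactly 1.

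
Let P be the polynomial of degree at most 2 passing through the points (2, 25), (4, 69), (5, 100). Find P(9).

284

Write P(t) = at^2 + bt + c. Substituting each data point gives a linear system:
  4a + 2b + c = 25
  16a + 4b + c = 69
  25a + 5b + c = 100
Solving the system yields a = 3, b = 4, c = 5.
So P(t) = 3t^2 + 4t + 5.
Then P(9) = 284.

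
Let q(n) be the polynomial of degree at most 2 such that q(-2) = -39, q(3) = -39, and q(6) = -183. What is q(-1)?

Using the Lagrange interpolation formula with nodes -2, 3, 6:
  L_0(n) = (n - 3)(n - 6) / 40
  L_1(n) = (n + 2)(n - 6) / -15
  L_2(n) = (n + 2)(n - 3) / 24
Then q(n) = -39·L_0(n) - 39·L_1(n) - 183·L_2(n).
Expanding and collecting terms gives q(n) = -6n^2 + 6n - 3.
Evaluating at n = -1: q(-1) = -15.

-15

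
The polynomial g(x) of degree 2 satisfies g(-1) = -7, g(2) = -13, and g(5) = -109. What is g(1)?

Using the Lagrange interpolation formula with nodes -1, 2, 5:
  L_0(x) = (x - 2)(x - 5) / 18
  L_1(x) = (x + 1)(x - 5) / -9
  L_2(x) = (x + 1)(x - 2) / 18
Then g(x) = -7·L_0(x) - 13·L_1(x) - 109·L_2(x).
Expanding and collecting terms gives g(x) = -5x^2 + 3x + 1.
Evaluating at x = 1: g(1) = -1.

-1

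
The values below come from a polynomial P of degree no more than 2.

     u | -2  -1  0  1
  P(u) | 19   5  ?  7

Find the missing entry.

On equispaced nodes a degree-2 polynomial has vanishing third forward difference, so
  - P(-2) + 3·P(-1) - 3·P(0) + P(1) = 0.
Substituting the known values and solving for P(0):
  -3·P(0) = -3
  P(0) = 1.

1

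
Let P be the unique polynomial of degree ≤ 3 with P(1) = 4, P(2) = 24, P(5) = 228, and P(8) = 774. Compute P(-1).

Write P(x) = ax^3 + bx^2 + cx + d. Substituting each data point gives a linear system:
  a + b + c + d = 4
  8a + 4b + 2c + d = 24
  125a + 25b + 5c + d = 228
  512a + 64b + 8c + d = 774
Solving the system yields a = 1, b = 4, c = 1, d = -2.
So P(x) = x^3 + 4x^2 + x - 2.
Then P(-1) = 0.

0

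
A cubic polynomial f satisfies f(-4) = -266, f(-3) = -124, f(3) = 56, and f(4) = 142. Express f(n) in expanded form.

Write f(n) = an^3 + bn^2 + cn + d. Substituting each data point gives a linear system:
  -64a + 16b - 4c + d = -266
  -27a + 9b - 3c + d = -124
  27a + 9b + 3c + d = 56
  64a + 16b + 4c + d = 142
Solving the system yields a = 3, b = -4, c = 3, d = 2.
So f(n) = 3n^3 - 4n^2 + 3n + 2.
Check: f(-4) = -266. ✓

f(n) = 3n^3 - 4n^2 + 3n + 2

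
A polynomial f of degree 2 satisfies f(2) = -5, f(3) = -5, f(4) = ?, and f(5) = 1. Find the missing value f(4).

On equispaced nodes a degree-2 polynomial has vanishing third forward difference, so
  - f(2) + 3·f(3) - 3·f(4) + f(5) = 0.
Substituting the known values and solving for f(4):
  -3·f(4) = 9
  f(4) = -3.

-3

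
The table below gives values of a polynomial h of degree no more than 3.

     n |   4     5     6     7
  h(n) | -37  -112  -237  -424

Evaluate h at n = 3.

0

Forward differences of the values at n = 4, 5, 6, 7:
  h  : -37  -112  -237  -424
  Δ  : -75  -125  -187
  Δ^2: -50  -62
  Δ^3: -12
The third differences are constant, confirming degree 3.
Interpolating (Newton forward form) and evaluating at n = 3 gives h(3) = 0.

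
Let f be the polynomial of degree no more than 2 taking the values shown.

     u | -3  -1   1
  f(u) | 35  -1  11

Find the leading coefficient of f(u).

6

Write f(u) = au^2 + bu + c. Substituting each data point gives a linear system:
  9a - 3b + c = 35
  a - b + c = -1
  a + b + c = 11
Solving the system yields a = 6, b = 6, c = -1.
So f(u) = 6u² + 6u - 1.
The leading coefficient is 6.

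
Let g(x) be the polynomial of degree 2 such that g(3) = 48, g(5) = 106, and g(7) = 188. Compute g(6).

144

Using the Lagrange interpolation formula with nodes 3, 5, 7:
  L_0(x) = (x - 5)(x - 7) / 8
  L_1(x) = (x - 3)(x - 7) / -4
  L_2(x) = (x - 3)(x - 5) / 8
Then g(x) = 48·L_0(x) + 106·L_1(x) + 188·L_2(x).
Expanding and collecting terms gives g(x) = 3x^2 + 5x + 6.
Evaluating at x = 6: g(6) = 144.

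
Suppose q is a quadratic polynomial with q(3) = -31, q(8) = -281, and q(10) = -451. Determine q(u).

Write q(u) = au^2 + bu + c. Substituting each data point gives a linear system:
  9a + 3b + c = -31
  64a + 8b + c = -281
  100a + 10b + c = -451
Solving the system yields a = -5, b = 5, c = -1.
So q(u) = -5u^2 + 5u - 1.
Check: q(3) = -31. ✓

q(u) = -5u^2 + 5u - 1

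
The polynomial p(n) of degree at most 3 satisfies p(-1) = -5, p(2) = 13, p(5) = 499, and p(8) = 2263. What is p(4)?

Write p(n) = an^3 + bn^2 + cn + d. Substituting each data point gives a linear system:
  -a + b - c + d = -5
  8a + 4b + 2c + d = 13
  125a + 25b + 5c + d = 499
  512a + 64b + 8c + d = 2263
Solving the system yields a = 5, b = -4, c = -5, d = -1.
So p(n) = 5n^3 - 4n^2 - 5n - 1.
Then p(4) = 235.

235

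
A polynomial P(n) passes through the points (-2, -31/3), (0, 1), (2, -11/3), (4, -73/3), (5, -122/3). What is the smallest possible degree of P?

2

Divided differences on the nodes -2, 0, 2, 4, 5:
  order 0: -31/3  1  -11/3  -73/3  -122/3
  order 1: 17/3  -7/3  -31/3  -49/3
  order 2: -2  -2  -2
  order 3: 0  0
  order 4: 0
The order-2 divided differences are all -2 (nonzero) and every higher order vanishes, so the data lies on a polynomial of degree exactly 2.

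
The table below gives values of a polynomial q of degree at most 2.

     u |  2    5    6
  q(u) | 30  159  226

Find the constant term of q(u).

4

Write q(u) = au^2 + bu + c. Substituting each data point gives a linear system:
  4a + 2b + c = 30
  25a + 5b + c = 159
  36a + 6b + c = 226
Solving the system yields a = 6, b = 1, c = 4.
So q(u) = 6u^2 + u + 4.
The constant term is 4.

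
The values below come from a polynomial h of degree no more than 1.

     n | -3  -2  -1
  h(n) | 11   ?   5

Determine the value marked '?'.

8

The 2 known points determine the degree-1 polynomial uniquely.
Write h(n) = an + b. Substituting each data point gives a linear system:
  -3a + b = 11
  -a + b = 5
Solving the system yields a = -3, b = 2.
So h(n) = -3n + 2.
Then h(-2) = 8.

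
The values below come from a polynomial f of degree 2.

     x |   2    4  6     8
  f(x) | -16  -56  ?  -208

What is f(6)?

On equispaced nodes a degree-2 polynomial has vanishing third forward difference, so
  - f(2) + 3·f(4) - 3·f(6) + f(8) = 0.
Substituting the known values and solving for f(6):
  -3·f(6) = 360
  f(6) = -120.

-120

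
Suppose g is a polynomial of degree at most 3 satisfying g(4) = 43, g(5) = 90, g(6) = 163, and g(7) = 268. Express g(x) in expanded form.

g(x) = x^3 - 2x^2 + 4x - 5

Using the Lagrange interpolation formula with nodes 4, 5, 6, 7:
  L_0(x) = (x - 5)(x - 6)(x - 7) / -6
  L_1(x) = (x - 4)(x - 6)(x - 7) / 2
  L_2(x) = (x - 4)(x - 5)(x - 7) / -2
  L_3(x) = (x - 4)(x - 5)(x - 6) / 6
Then g(x) = 43·L_0(x) + 90·L_1(x) + 163·L_2(x) + 268·L_3(x).
Expanding and collecting terms gives g(x) = x^3 - 2x^2 + 4x - 5.
Check: g(7) = 268. ✓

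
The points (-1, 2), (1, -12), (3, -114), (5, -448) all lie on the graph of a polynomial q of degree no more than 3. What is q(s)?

q(s) = -3s^3 - 2s^2 - 4s - 3

Using the Lagrange interpolation formula with nodes -1, 1, 3, 5:
  L_0(s) = (s - 1)(s - 3)(s - 5) / -48
  L_1(s) = (s + 1)(s - 3)(s - 5) / 16
  L_2(s) = (s + 1)(s - 1)(s - 5) / -16
  L_3(s) = (s + 1)(s - 1)(s - 3) / 48
Then q(s) = 2·L_0(s) - 12·L_1(s) - 114·L_2(s) - 448·L_3(s).
Expanding and collecting terms gives q(s) = -3s³ - 2s² - 4s - 3.
Check: q(1) = -12. ✓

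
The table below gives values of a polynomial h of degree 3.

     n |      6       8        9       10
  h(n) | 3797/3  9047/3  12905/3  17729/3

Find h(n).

h(n) = 6n^3 - n^2 + n - 1/3

Using the Lagrange interpolation formula with nodes 6, 8, 9, 10:
  L_0(n) = (n - 8)(n - 9)(n - 10) / -24
  L_1(n) = (n - 6)(n - 9)(n - 10) / 4
  L_2(n) = (n - 6)(n - 8)(n - 10) / -3
  L_3(n) = (n - 6)(n - 8)(n - 9) / 8
Then h(n) = 3797/3·L_0(n) + 9047/3·L_1(n) + 12905/3·L_2(n) + 17729/3·L_3(n).
Expanding and collecting terms gives h(n) = 6n^3 - n^2 + n - 1/3.
Check: h(10) = 17729/3. ✓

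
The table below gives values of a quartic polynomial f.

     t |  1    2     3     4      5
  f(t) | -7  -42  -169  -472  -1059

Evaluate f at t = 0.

Write f(t) = at^4 + bt^3 + ct^2 + dt + e. Substituting each data point gives a linear system:
  a + b + c + d + e = -7
  16a + 8b + 4c + 2d + e = -42
  81a + 27b + 9c + 3d + e = -169
  256a + 64b + 16c + 4d + e = -472
  625a + 125b + 25c + 5d + e = -1059
Solving the system yields a = -1, b = -4, c = 3, d = -1, e = -4.
So f(t) = -t^4 - 4t^3 + 3t^2 - t - 4.
Then f(0) = -4.

-4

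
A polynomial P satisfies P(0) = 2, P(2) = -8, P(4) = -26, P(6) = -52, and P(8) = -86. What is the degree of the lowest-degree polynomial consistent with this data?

Forward differences of the values at s = 0, 2, 4, 6, 8:
  P  : 2  -8  -26  -52  -86
  Δ  : -10  -18  -26  -34
  Δ^2: -8  -8  -8
  Δ^3: 0  0
  Δ^4: 0
The second differences are constant (-8) and nonzero, while all higher differences vanish, so the minimal degree is 2.

2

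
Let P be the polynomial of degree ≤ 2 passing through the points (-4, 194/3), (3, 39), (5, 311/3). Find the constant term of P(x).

Write P(x) = ax^2 + bx + c. Substituting each data point gives a linear system:
  16a - 4b + c = 194/3
  9a + 3b + c = 39
  25a + 5b + c = 311/3
Solving the system yields a = 4, b = 1/3, c = 2.
So P(x) = 4x² + (1/3)x + 2.
The constant term is 2.

2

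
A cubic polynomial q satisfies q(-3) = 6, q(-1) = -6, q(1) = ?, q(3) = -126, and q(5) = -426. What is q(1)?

The 4 known points determine the degree-3 polynomial uniquely.
Write q(n) = an^3 + bn^2 + cn + d. Substituting each data point gives a linear system:
  -27a + 9b - 3c + d = 6
  -a + b - c + d = -6
  27a + 9b + 3c + d = -126
  125a + 25b + 5c + d = -426
Solving the system yields a = -2, b = -6, c = -4, d = -6.
So q(n) = -2n³ - 6n² - 4n - 6.
Then q(1) = -18.

-18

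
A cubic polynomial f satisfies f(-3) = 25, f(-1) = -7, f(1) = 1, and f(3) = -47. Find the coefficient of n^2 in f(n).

Write f(n) = an^3 + bn^2 + cn + d. Substituting each data point gives a linear system:
  -27a + 9b - 3c + d = 25
  -a + b - c + d = -7
  a + b + c + d = 1
  27a + 9b + 3c + d = -47
Solving the system yields a = -2, b = -1, c = 6, d = -2.
So f(n) = -2n^3 - n^2 + 6n - 2.
The coefficient of n^2 is -1.

-1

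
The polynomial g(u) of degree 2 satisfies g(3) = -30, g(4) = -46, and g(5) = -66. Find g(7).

Forward differences of the values at u = 3, 4, 5:
  g  : -30  -46  -66
  Δ  : -16  -20
  Δ^2: -4
The second differences are constant, confirming degree 2.
Interpolating (Newton forward form) and evaluating at u = 7 gives g(7) = -118.

-118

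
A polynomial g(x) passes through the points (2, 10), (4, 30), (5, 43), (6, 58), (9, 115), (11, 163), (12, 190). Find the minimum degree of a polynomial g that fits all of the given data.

2

Divided differences on the nodes 2, 4, 5, 6, 9, 11, 12:
  order 0: 10  30  43  58  115  163  190
  order 1: 10  13  15  19  24  27
  order 2: 1  1  1  1  1
  order 3: 0  0  0  0
  order 4: 0  0  0
  order 5: 0  0
  order 6: 0
The order-2 divided differences are all 1 (nonzero) and every higher order vanishes, so the data lies on a polynomial of degree exactly 2.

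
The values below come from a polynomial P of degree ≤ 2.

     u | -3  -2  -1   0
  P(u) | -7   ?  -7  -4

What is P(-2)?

The 3 known points determine the degree-2 polynomial uniquely.
Write P(u) = au^2 + bu + c. Substituting each data point gives a linear system:
  9a - 3b + c = -7
  a - b + c = -7
  c = -4
Solving the system yields a = 1, b = 4, c = -4.
So P(u) = u^2 + 4u - 4.
Then P(-2) = -8.

-8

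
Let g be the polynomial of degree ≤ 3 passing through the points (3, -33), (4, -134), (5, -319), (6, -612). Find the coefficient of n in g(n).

5

Write g(n) = an^3 + bn^2 + cn + d. Substituting each data point gives a linear system:
  27a + 9b + 3c + d = -33
  64a + 16b + 4c + d = -134
  125a + 25b + 5c + d = -319
  216a + 36b + 6c + d = -612
Solving the system yields a = -4, b = 6, c = 5, d = 6.
So g(n) = -4n^3 + 6n^2 + 5n + 6.
The coefficient of n is 5.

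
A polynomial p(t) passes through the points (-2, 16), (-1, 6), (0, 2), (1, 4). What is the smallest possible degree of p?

Forward differences of the values at t = -2, -1, 0, 1:
  p  : 16  6  2  4
  Δ  : -10  -4  2
  Δ^2: 6  6
  Δ^3: 0
The second differences are constant (6) and nonzero, while all higher differences vanish, so the minimal degree is 2.

2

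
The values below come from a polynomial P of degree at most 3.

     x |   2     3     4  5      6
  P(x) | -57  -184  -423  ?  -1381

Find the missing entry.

-810

The 4 known points determine the degree-3 polynomial uniquely.
Write P(x) = ax^3 + bx^2 + cx + d. Substituting each data point gives a linear system:
  8a + 4b + 2c + d = -57
  27a + 9b + 3c + d = -184
  64a + 16b + 4c + d = -423
  216a + 36b + 6c + d = -1381
Solving the system yields a = -6, b = -2, c = -3, d = 5.
So P(x) = -6x^3 - 2x^2 - 3x + 5.
Then P(5) = -810.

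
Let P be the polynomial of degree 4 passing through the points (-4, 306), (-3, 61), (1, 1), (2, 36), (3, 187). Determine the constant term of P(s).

Write P(s) = as^4 + bs^3 + cs^2 + ds + e. Substituting each data point gives a linear system:
  256a - 64b + 16c - 4d + e = 306
  81a - 27b + 9c - 3d + e = 61
  a + b + c + d + e = 1
  16a + 8b + 4c + 2d + e = 36
  81a + 27b + 9c + 3d + e = 187
Solving the system yields a = 2, b = 2, c = -4, d = 3, e = -2.
So P(s) = 2s⁴ + 2s³ - 4s² + 3s - 2.
The constant term is -2.

-2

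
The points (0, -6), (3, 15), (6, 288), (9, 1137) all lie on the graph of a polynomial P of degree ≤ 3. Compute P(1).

Using the Lagrange interpolation formula with nodes 0, 3, 6, 9:
  L_0(t) = (t - 3)(t - 6)(t - 9) / -162
  L_1(t) = t(t - 6)(t - 9) / 54
  L_2(t) = t(t - 3)(t - 9) / -54
  L_3(t) = t(t - 3)(t - 6) / 162
Then P(t) = -6·L_0(t) + 15·L_1(t) + 288·L_2(t) + 1137·L_3(t).
Expanding and collecting terms gives P(t) = 2t^3 - 4t^2 + t - 6.
Evaluating at t = 1: P(1) = -7.

-7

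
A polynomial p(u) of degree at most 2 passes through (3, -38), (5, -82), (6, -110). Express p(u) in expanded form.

p(u) = -2u^2 - 6u - 2

Write p(u) = au^2 + bu + c. Substituting each data point gives a linear system:
  9a + 3b + c = -38
  25a + 5b + c = -82
  36a + 6b + c = -110
Solving the system yields a = -2, b = -6, c = -2.
So p(u) = -2u² - 6u - 2.
Check: p(6) = -110. ✓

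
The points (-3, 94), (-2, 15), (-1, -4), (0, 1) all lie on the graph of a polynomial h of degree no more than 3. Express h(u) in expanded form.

h(u) = -6u^3 - 6u^2 + 5u + 1

Using the Lagrange interpolation formula with nodes -3, -2, -1, 0:
  L_0(u) = (u + 2)(u + 1)u / -6
  L_1(u) = (u + 3)(u + 1)u / 2
  L_2(u) = (u + 3)(u + 2)u / -2
  L_3(u) = (u + 3)(u + 2)(u + 1) / 6
Then h(u) = 94·L_0(u) + 15·L_1(u) - 4·L_2(u) + 1·L_3(u).
Expanding and collecting terms gives h(u) = -6u³ - 6u² + 5u + 1.
Check: h(-1) = -4. ✓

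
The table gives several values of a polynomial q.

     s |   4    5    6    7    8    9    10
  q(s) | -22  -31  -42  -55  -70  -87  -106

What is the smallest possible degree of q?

Forward differences of the values at s = 4, 5, 6, 7, 8, 9, 10:
  q  : -22  -31  -42  -55  -70  -87  -106
  Δ  : -9  -11  -13  -15  -17  -19
  Δ^2: -2  -2  -2  -2  -2
  Δ^3: 0  0  0  0
  Δ^4: 0  0  0
  Δ^5: 0  0
  Δ^6: 0
The second differences are constant (-2) and nonzero, while all higher differences vanish, so the minimal degree is 2.

2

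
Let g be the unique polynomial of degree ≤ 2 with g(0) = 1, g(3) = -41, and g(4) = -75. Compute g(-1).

Write g(t) = at^2 + bt + c. Substituting each data point gives a linear system:
  c = 1
  9a + 3b + c = -41
  16a + 4b + c = -75
Solving the system yields a = -5, b = 1, c = 1.
So g(t) = -5t² + t + 1.
Then g(-1) = -5.

-5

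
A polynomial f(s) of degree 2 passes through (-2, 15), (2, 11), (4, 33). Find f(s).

Using the Lagrange interpolation formula with nodes -2, 2, 4:
  L_0(s) = (s - 2)(s - 4) / 24
  L_1(s) = (s + 2)(s - 4) / -8
  L_2(s) = (s + 2)(s - 2) / 12
Then f(s) = 15·L_0(s) + 11·L_1(s) + 33·L_2(s).
Expanding and collecting terms gives f(s) = 2s^2 - s + 5.
Check: f(2) = 11. ✓

f(s) = 2s^2 - s + 5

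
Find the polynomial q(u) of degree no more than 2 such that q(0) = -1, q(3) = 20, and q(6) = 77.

Using the Lagrange interpolation formula with nodes 0, 3, 6:
  L_0(u) = (u - 3)(u - 6) / 18
  L_1(u) = u(u - 6) / -9
  L_2(u) = u(u - 3) / 18
Then q(u) = -1·L_0(u) + 20·L_1(u) + 77·L_2(u).
Expanding and collecting terms gives q(u) = 2u^2 + u - 1.
Check: q(0) = -1. ✓

q(u) = 2u^2 + u - 1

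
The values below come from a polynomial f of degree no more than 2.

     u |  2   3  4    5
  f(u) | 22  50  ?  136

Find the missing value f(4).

The 3 known points determine the degree-2 polynomial uniquely.
Write f(u) = au^2 + bu + c. Substituting each data point gives a linear system:
  4a + 2b + c = 22
  9a + 3b + c = 50
  25a + 5b + c = 136
Solving the system yields a = 5, b = 3, c = -4.
So f(u) = 5u² + 3u - 4.
Then f(4) = 88.

88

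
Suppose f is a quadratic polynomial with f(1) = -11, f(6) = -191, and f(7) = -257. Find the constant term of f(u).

Write f(u) = au^2 + bu + c. Substituting each data point gives a linear system:
  a + b + c = -11
  36a + 6b + c = -191
  49a + 7b + c = -257
Solving the system yields a = -5, b = -1, c = -5.
So f(u) = -5u^2 - u - 5.
The constant term is -5.

-5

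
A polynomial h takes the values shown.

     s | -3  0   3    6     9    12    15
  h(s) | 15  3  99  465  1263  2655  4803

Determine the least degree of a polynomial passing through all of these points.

Forward differences of the values at s = -3, 0, 3, 6, 9, 12, 15:
  h  : 15  3  99  465  1263  2655  4803
  Δ  : -12  96  366  798  1392  2148
  Δ^2: 108  270  432  594  756
  Δ^3: 162  162  162  162
  Δ^4: 0  0  0
  Δ^5: 0  0
  Δ^6: 0
The third differences are constant (162) and nonzero, while all higher differences vanish, so the minimal degree is 3.

3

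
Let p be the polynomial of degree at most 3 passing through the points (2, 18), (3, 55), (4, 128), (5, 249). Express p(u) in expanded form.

p(u) = 2u^3 - u + 4

Using the Lagrange interpolation formula with nodes 2, 3, 4, 5:
  L_0(u) = (u - 3)(u - 4)(u - 5) / -6
  L_1(u) = (u - 2)(u - 4)(u - 5) / 2
  L_2(u) = (u - 2)(u - 3)(u - 5) / -2
  L_3(u) = (u - 2)(u - 3)(u - 4) / 6
Then p(u) = 18·L_0(u) + 55·L_1(u) + 128·L_2(u) + 249·L_3(u).
Expanding and collecting terms gives p(u) = 2u^3 - u + 4.
Check: p(4) = 128. ✓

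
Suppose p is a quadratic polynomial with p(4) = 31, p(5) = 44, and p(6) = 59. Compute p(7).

76

Forward differences of the values at s = 4, 5, 6:
  p  : 31  44  59
  Δ  : 13  15
  Δ^2: 2
The second differences are constant, confirming degree 2.
Interpolating (Newton forward form) and evaluating at s = 7 gives p(7) = 76.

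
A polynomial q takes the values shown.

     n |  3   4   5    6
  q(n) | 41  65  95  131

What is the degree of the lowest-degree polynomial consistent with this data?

2

Forward differences of the values at n = 3, 4, 5, 6:
  q  : 41  65  95  131
  Δ  : 24  30  36
  Δ^2: 6  6
  Δ^3: 0
The second differences are constant (6) and nonzero, while all higher differences vanish, so the minimal degree is 2.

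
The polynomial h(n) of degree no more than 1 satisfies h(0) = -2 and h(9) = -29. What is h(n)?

h(n) = -3n - 2

Write h(n) = an + b. Substituting each data point gives a linear system:
  b = -2
  9a + b = -29
Solving the system yields a = -3, b = -2.
So h(n) = -3n - 2.
Check: h(0) = -2. ✓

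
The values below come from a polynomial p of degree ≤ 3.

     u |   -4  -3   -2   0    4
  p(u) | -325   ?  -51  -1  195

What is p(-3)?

The 4 known points determine the degree-3 polynomial uniquely.
Write p(u) = au^3 + bu^2 + cu + d. Substituting each data point gives a linear system:
  -64a + 16b - 4c + d = -325
  -8a + 4b - 2c + d = -51
  d = -1
  64a + 16b + 4c + d = 195
Solving the system yields a = 4, b = -4, c = 1, d = -1.
So p(u) = 4u^3 - 4u^2 + u - 1.
Then p(-3) = -148.

-148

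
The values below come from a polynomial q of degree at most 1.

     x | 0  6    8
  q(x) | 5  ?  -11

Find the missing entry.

-7

The 2 known points determine the degree-1 polynomial uniquely.
Write q(x) = ax + b. Substituting each data point gives a linear system:
  b = 5
  8a + b = -11
Solving the system yields a = -2, b = 5.
So q(x) = -2x + 5.
Then q(6) = -7.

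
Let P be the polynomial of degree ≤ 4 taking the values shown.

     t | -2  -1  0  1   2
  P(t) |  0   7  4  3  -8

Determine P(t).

P(t) = -t^4 + 2t^2 - 2t + 4

Write P(t) = at^4 + bt^3 + ct^2 + dt + e. Substituting each data point gives a linear system:
  16a - 8b + 4c - 2d + e = 0
  a - b + c - d + e = 7
  e = 4
  a + b + c + d + e = 3
  16a + 8b + 4c + 2d + e = -8
Solving the system yields a = -1, b = 0, c = 2, d = -2, e = 4.
So P(t) = -t⁴ + 2t² - 2t + 4.
Check: P(2) = -8. ✓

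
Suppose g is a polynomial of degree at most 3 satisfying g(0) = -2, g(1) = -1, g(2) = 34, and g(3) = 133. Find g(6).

Using the Lagrange interpolation formula with nodes 0, 1, 2, 3:
  L_0(n) = (n - 1)(n - 2)(n - 3) / -6
  L_1(n) = n(n - 2)(n - 3) / 2
  L_2(n) = n(n - 1)(n - 3) / -2
  L_3(n) = n(n - 1)(n - 2) / 6
Then g(n) = -2·L_0(n) - 1·L_1(n) + 34·L_2(n) + 133·L_3(n).
Expanding and collecting terms gives g(n) = 5n³ + 2n² - 6n - 2.
Evaluating at n = 6: g(6) = 1114.

1114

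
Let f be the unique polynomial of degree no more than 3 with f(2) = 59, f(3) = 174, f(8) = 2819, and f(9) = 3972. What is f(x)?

f(x) = 5x^3 + 4x^2 + 3

Using the Lagrange interpolation formula with nodes 2, 3, 8, 9:
  L_0(x) = (x - 3)(x - 8)(x - 9) / -42
  L_1(x) = (x - 2)(x - 8)(x - 9) / 30
  L_2(x) = (x - 2)(x - 3)(x - 9) / -30
  L_3(x) = (x - 2)(x - 3)(x - 8) / 42
Then f(x) = 59·L_0(x) + 174·L_1(x) + 2819·L_2(x) + 3972·L_3(x).
Expanding and collecting terms gives f(x) = 5x^3 + 4x^2 + 3.
Check: f(8) = 2819. ✓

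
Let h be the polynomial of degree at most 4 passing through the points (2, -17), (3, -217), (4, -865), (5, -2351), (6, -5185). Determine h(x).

Write h(x) = ax^4 + bx^3 + cx^2 + dx + e. Substituting each data point gives a linear system:
  16a + 8b + 4c + 2d + e = -17
  81a + 27b + 9c + 3d + e = -217
  256a + 64b + 16c + 4d + e = -865
  625a + 125b + 25c + 5d + e = -2351
  1296a + 216b + 36c + 6d + e = -5185
Solving the system yields a = -5, b = 5, c = 6, d = 0, e = -1.
So h(x) = -5x^4 + 5x^3 + 6x^2 - 1.
Check: h(2) = -17. ✓

h(x) = -5x^4 + 5x^3 + 6x^2 - 1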